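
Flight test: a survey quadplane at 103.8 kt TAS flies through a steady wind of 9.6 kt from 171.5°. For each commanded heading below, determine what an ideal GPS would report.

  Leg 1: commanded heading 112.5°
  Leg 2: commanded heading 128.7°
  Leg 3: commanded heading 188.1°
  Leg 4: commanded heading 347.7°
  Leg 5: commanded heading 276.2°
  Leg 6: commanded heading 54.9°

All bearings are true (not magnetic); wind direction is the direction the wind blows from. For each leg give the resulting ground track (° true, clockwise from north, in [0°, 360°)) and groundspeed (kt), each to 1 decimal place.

Leg 1: heading 112.5°; drift -4.8° → track 107.7°, groundspeed 99.2 kt
Leg 2: heading 128.7°; drift -3.9° → track 124.8°, groundspeed 97.0 kt
Leg 3: heading 188.1°; drift +1.7° → track 189.8°, groundspeed 94.6 kt
Leg 4: heading 347.7°; drift +0.3° → track 348.0°, groundspeed 113.4 kt
Leg 5: heading 276.2°; drift +5.0° → track 281.2°, groundspeed 106.6 kt
Leg 6: heading 54.9°; drift -4.5° → track 50.4°, groundspeed 108.4 kt

Leg 1: track=107.7°, groundspeed=99.2 kt
Leg 2: track=124.8°, groundspeed=97.0 kt
Leg 3: track=189.8°, groundspeed=94.6 kt
Leg 4: track=348.0°, groundspeed=113.4 kt
Leg 5: track=281.2°, groundspeed=106.6 kt
Leg 6: track=50.4°, groundspeed=108.4 kt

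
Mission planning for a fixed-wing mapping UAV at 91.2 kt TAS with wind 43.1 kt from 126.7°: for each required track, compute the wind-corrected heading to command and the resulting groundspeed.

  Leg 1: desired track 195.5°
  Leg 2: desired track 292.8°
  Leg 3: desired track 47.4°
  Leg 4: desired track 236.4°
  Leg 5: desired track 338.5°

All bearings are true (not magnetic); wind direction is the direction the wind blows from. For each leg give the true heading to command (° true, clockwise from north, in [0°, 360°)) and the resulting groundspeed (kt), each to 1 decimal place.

Leg 1: desired track 195.5°; wind correction -26.1° → command heading 169.4°, groundspeed 66.3 kt
Leg 2: desired track 292.8°; wind correction -6.5° → command heading 286.3°, groundspeed 132.4 kt
Leg 3: desired track 47.4°; wind correction +27.7° → command heading 75.1°, groundspeed 72.8 kt
Leg 4: desired track 236.4°; wind correction -26.4° → command heading 210.0°, groundspeed 96.2 kt
Leg 5: desired track 338.5°; wind correction +14.4° → command heading 352.9°, groundspeed 125.0 kt

Leg 1: heading=169.4°, groundspeed=66.3 kt
Leg 2: heading=286.3°, groundspeed=132.4 kt
Leg 3: heading=75.1°, groundspeed=72.8 kt
Leg 4: heading=210.0°, groundspeed=96.2 kt
Leg 5: heading=352.9°, groundspeed=125.0 kt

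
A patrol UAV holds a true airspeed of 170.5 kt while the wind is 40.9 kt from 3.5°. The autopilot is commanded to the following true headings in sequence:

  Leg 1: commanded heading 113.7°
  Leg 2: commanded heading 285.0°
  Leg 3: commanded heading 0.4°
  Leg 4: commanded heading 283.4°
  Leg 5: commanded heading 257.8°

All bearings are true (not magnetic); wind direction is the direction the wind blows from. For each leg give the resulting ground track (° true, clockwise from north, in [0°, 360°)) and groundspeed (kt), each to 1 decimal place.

Leg 1: heading 113.7°; drift +11.7° → track 125.4°, groundspeed 188.6 kt
Leg 2: heading 285.0°; drift -13.9° → track 271.1°, groundspeed 167.2 kt
Leg 3: heading 0.4°; drift -1.0° → track 359.4°, groundspeed 129.7 kt
Leg 4: heading 283.4°; drift -13.8° → track 269.6°, groundspeed 168.4 kt
Leg 5: heading 257.8°; drift -12.2° → track 245.6°, groundspeed 185.8 kt

Leg 1: track=125.4°, groundspeed=188.6 kt
Leg 2: track=271.1°, groundspeed=167.2 kt
Leg 3: track=359.4°, groundspeed=129.7 kt
Leg 4: track=269.6°, groundspeed=168.4 kt
Leg 5: track=245.6°, groundspeed=185.8 kt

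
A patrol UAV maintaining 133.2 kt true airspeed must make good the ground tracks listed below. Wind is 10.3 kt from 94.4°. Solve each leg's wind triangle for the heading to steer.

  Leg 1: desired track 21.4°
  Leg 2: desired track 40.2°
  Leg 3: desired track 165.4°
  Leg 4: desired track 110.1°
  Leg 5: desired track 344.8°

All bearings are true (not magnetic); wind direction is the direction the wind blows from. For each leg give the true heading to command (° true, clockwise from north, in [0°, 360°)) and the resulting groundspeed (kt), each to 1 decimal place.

Leg 1: heading=25.6°, groundspeed=129.8 kt
Leg 2: heading=43.8°, groundspeed=126.9 kt
Leg 3: heading=161.2°, groundspeed=129.5 kt
Leg 4: heading=108.9°, groundspeed=123.3 kt
Leg 5: heading=349.0°, groundspeed=136.3 kt

Leg 1: desired track 21.4°; wind correction +4.2° → command heading 25.6°, groundspeed 129.8 kt
Leg 2: desired track 40.2°; wind correction +3.6° → command heading 43.8°, groundspeed 126.9 kt
Leg 3: desired track 165.4°; wind correction -4.2° → command heading 161.2°, groundspeed 129.5 kt
Leg 4: desired track 110.1°; wind correction -1.2° → command heading 108.9°, groundspeed 123.3 kt
Leg 5: desired track 344.8°; wind correction +4.2° → command heading 349.0°, groundspeed 136.3 kt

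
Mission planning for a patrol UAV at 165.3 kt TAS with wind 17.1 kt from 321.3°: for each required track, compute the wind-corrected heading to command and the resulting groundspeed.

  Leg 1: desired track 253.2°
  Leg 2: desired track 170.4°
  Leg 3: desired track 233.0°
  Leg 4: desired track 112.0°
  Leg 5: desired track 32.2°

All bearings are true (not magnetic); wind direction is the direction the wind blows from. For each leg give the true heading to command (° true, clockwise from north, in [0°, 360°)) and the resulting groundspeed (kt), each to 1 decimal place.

Leg 1: heading=258.7°, groundspeed=158.2 kt
Leg 2: heading=173.3°, groundspeed=180.0 kt
Leg 3: heading=238.9°, groundspeed=163.9 kt
Leg 4: heading=109.1°, groundspeed=180.0 kt
Leg 5: heading=26.6°, groundspeed=158.9 kt

Leg 1: desired track 253.2°; wind correction +5.5° → command heading 258.7°, groundspeed 158.2 kt
Leg 2: desired track 170.4°; wind correction +2.9° → command heading 173.3°, groundspeed 180.0 kt
Leg 3: desired track 233.0°; wind correction +5.9° → command heading 238.9°, groundspeed 163.9 kt
Leg 4: desired track 112.0°; wind correction -2.9° → command heading 109.1°, groundspeed 180.0 kt
Leg 5: desired track 32.2°; wind correction -5.6° → command heading 26.6°, groundspeed 158.9 kt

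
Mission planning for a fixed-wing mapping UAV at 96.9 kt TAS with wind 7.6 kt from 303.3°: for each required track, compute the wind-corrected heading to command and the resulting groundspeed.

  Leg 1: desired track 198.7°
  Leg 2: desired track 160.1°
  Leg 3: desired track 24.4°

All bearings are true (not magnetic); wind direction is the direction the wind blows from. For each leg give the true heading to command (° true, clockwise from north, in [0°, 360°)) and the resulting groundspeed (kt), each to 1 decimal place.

Leg 1: desired track 198.7°; wind correction +4.4° → command heading 203.1°, groundspeed 98.5 kt
Leg 2: desired track 160.1°; wind correction +2.7° → command heading 162.8°, groundspeed 102.9 kt
Leg 3: desired track 24.4°; wind correction -4.4° → command heading 20.0°, groundspeed 95.4 kt

Leg 1: heading=203.1°, groundspeed=98.5 kt
Leg 2: heading=162.8°, groundspeed=102.9 kt
Leg 3: heading=20.0°, groundspeed=95.4 kt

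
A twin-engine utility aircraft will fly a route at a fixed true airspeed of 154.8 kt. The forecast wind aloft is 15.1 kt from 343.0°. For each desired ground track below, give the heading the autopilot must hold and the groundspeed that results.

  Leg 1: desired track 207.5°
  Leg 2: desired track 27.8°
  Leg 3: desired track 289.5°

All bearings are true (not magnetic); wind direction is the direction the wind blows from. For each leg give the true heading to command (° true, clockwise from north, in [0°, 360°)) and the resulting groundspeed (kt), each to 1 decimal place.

Leg 1: heading=211.4°, groundspeed=165.2 kt
Leg 2: heading=23.9°, groundspeed=143.7 kt
Leg 3: heading=294.0°, groundspeed=145.3 kt

Leg 1: desired track 207.5°; wind correction +3.9° → command heading 211.4°, groundspeed 165.2 kt
Leg 2: desired track 27.8°; wind correction -3.9° → command heading 23.9°, groundspeed 143.7 kt
Leg 3: desired track 289.5°; wind correction +4.5° → command heading 294.0°, groundspeed 145.3 kt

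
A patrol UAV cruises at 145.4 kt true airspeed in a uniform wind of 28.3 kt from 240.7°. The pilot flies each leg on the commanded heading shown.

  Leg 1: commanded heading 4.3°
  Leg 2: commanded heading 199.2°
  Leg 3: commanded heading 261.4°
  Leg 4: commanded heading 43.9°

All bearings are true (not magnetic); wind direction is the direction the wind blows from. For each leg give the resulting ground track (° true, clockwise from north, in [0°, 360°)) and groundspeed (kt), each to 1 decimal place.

Leg 1: track=12.6°, groundspeed=162.8 kt
Leg 2: track=190.6°, groundspeed=125.6 kt
Leg 3: track=266.2°, groundspeed=119.3 kt
Leg 4: track=46.6°, groundspeed=172.7 kt

Leg 1: heading 4.3°; drift +8.3° → track 12.6°, groundspeed 162.8 kt
Leg 2: heading 199.2°; drift -8.6° → track 190.6°, groundspeed 125.6 kt
Leg 3: heading 261.4°; drift +4.8° → track 266.2°, groundspeed 119.3 kt
Leg 4: heading 43.9°; drift +2.7° → track 46.6°, groundspeed 172.7 kt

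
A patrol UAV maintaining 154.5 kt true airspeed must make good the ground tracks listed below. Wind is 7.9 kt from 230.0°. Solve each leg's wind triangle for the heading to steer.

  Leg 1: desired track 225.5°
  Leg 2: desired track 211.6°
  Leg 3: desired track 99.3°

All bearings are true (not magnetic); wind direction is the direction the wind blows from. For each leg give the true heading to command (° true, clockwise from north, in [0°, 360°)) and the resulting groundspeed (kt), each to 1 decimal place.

Leg 1: desired track 225.5°; wind correction +0.2° → command heading 225.7°, groundspeed 146.6 kt
Leg 2: desired track 211.6°; wind correction +0.9° → command heading 212.5°, groundspeed 147.0 kt
Leg 3: desired track 99.3°; wind correction +2.2° → command heading 101.5°, groundspeed 159.5 kt

Leg 1: heading=225.7°, groundspeed=146.6 kt
Leg 2: heading=212.5°, groundspeed=147.0 kt
Leg 3: heading=101.5°, groundspeed=159.5 kt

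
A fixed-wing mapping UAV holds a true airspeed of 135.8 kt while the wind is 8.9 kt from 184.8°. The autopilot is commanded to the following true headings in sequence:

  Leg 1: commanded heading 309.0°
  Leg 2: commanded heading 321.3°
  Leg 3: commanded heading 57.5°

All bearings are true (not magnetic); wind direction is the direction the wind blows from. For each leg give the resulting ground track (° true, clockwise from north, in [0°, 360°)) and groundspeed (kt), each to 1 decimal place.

Leg 1: heading 309.0°; drift +3.0° → track 312.0°, groundspeed 141.0 kt
Leg 2: heading 321.3°; drift +2.5° → track 323.8°, groundspeed 142.4 kt
Leg 3: heading 57.5°; drift -2.9° → track 54.6°, groundspeed 141.4 kt

Leg 1: track=312.0°, groundspeed=141.0 kt
Leg 2: track=323.8°, groundspeed=142.4 kt
Leg 3: track=54.6°, groundspeed=141.4 kt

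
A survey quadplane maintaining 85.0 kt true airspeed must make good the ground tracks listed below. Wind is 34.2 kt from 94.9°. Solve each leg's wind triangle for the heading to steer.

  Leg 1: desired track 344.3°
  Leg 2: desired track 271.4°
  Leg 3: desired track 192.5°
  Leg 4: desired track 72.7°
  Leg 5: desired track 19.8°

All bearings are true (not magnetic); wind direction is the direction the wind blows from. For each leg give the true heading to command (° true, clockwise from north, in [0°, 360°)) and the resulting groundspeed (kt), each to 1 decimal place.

Leg 1: heading=6.4°, groundspeed=90.8 kt
Leg 2: heading=270.0°, groundspeed=119.1 kt
Leg 3: heading=169.0°, groundspeed=82.5 kt
Leg 4: heading=81.4°, groundspeed=52.3 kt
Leg 5: heading=42.7°, groundspeed=69.5 kt

Leg 1: desired track 344.3°; wind correction +22.1° → command heading 6.4°, groundspeed 90.8 kt
Leg 2: desired track 271.4°; wind correction -1.4° → command heading 270.0°, groundspeed 119.1 kt
Leg 3: desired track 192.5°; wind correction -23.5° → command heading 169.0°, groundspeed 82.5 kt
Leg 4: desired track 72.7°; wind correction +8.7° → command heading 81.4°, groundspeed 52.3 kt
Leg 5: desired track 19.8°; wind correction +22.9° → command heading 42.7°, groundspeed 69.5 kt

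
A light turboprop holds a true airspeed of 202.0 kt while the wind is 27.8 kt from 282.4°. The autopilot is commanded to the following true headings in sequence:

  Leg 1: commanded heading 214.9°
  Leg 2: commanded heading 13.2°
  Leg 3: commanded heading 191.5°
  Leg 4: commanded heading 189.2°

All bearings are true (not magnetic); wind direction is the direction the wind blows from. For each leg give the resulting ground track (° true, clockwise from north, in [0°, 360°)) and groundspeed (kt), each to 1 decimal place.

Leg 1: heading 214.9°; drift -7.6° → track 207.3°, groundspeed 193.1 kt
Leg 2: heading 13.2°; drift +7.8° → track 21.0°, groundspeed 204.3 kt
Leg 3: heading 191.5°; drift -7.8° → track 183.7°, groundspeed 204.3 kt
Leg 4: heading 189.2°; drift -7.8° → track 181.4°, groundspeed 205.4 kt

Leg 1: track=207.3°, groundspeed=193.1 kt
Leg 2: track=21.0°, groundspeed=204.3 kt
Leg 3: track=183.7°, groundspeed=204.3 kt
Leg 4: track=181.4°, groundspeed=205.4 kt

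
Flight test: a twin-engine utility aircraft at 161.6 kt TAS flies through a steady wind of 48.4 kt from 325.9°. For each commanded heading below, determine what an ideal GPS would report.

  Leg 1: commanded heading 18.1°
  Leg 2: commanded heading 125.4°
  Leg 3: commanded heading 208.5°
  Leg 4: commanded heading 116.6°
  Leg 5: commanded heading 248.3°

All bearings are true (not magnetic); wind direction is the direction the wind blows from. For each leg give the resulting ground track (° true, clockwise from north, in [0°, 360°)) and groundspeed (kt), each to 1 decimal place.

Leg 1: track=34.3°, groundspeed=137.4 kt
Leg 2: track=130.1°, groundspeed=207.6 kt
Leg 3: track=195.3°, groundspeed=188.8 kt
Leg 4: track=123.2°, groundspeed=205.2 kt
Leg 5: track=230.9°, groundspeed=158.4 kt

Leg 1: heading 18.1°; drift +16.2° → track 34.3°, groundspeed 137.4 kt
Leg 2: heading 125.4°; drift +4.7° → track 130.1°, groundspeed 207.6 kt
Leg 3: heading 208.5°; drift -13.2° → track 195.3°, groundspeed 188.8 kt
Leg 4: heading 116.6°; drift +6.6° → track 123.2°, groundspeed 205.2 kt
Leg 5: heading 248.3°; drift -17.4° → track 230.9°, groundspeed 158.4 kt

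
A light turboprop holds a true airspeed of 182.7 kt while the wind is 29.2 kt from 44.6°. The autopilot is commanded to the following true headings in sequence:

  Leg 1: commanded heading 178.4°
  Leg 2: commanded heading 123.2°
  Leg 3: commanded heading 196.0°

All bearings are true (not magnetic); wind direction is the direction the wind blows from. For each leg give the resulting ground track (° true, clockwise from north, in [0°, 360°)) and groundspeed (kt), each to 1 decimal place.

Leg 1: heading 178.4°; drift +5.9° → track 184.3°, groundspeed 204.0 kt
Leg 2: heading 123.2°; drift +9.2° → track 132.4°, groundspeed 179.2 kt
Leg 3: heading 196.0°; drift +3.8° → track 199.8°, groundspeed 208.8 kt

Leg 1: track=184.3°, groundspeed=204.0 kt
Leg 2: track=132.4°, groundspeed=179.2 kt
Leg 3: track=199.8°, groundspeed=208.8 kt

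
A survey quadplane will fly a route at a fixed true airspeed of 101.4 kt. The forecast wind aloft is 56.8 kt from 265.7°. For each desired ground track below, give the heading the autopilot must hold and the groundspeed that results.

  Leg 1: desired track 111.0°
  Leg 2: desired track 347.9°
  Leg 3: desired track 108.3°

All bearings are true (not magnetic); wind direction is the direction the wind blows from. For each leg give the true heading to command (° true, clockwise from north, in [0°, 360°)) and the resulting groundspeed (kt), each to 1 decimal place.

Leg 1: heading=124.9°, groundspeed=149.8 kt
Leg 2: heading=314.2°, groundspeed=76.6 kt
Leg 3: heading=120.7°, groundspeed=151.5 kt

Leg 1: desired track 111.0°; wind correction +13.9° → command heading 124.9°, groundspeed 149.8 kt
Leg 2: desired track 347.9°; wind correction -33.7° → command heading 314.2°, groundspeed 76.6 kt
Leg 3: desired track 108.3°; wind correction +12.4° → command heading 120.7°, groundspeed 151.5 kt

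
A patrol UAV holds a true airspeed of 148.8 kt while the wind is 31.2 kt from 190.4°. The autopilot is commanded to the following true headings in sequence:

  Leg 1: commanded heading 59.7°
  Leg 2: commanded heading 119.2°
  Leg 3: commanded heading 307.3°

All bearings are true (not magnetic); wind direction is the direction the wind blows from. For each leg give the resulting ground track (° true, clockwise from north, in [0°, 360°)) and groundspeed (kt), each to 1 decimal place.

Leg 1: track=51.7°, groundspeed=170.8 kt
Leg 2: track=107.2°, groundspeed=141.9 kt
Leg 3: track=317.0°, groundspeed=165.3 kt

Leg 1: heading 59.7°; drift -8.0° → track 51.7°, groundspeed 170.8 kt
Leg 2: heading 119.2°; drift -12.0° → track 107.2°, groundspeed 141.9 kt
Leg 3: heading 307.3°; drift +9.7° → track 317.0°, groundspeed 165.3 kt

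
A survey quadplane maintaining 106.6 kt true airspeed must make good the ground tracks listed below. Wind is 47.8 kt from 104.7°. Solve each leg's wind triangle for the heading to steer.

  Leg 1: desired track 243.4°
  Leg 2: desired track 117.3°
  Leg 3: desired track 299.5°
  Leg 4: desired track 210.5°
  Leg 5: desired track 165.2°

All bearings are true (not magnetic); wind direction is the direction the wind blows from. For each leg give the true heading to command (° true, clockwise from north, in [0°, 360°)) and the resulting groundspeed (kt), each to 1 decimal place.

Leg 1: desired track 243.4°; wind correction -17.2° → command heading 226.2°, groundspeed 137.7 kt
Leg 2: desired track 117.3°; wind correction -5.6° → command heading 111.7°, groundspeed 59.4 kt
Leg 3: desired track 299.5°; wind correction +6.6° → command heading 306.1°, groundspeed 152.1 kt
Leg 4: desired track 210.5°; wind correction -25.6° → command heading 184.9°, groundspeed 109.2 kt
Leg 5: desired track 165.2°; wind correction -23.0° → command heading 142.2°, groundspeed 74.6 kt

Leg 1: heading=226.2°, groundspeed=137.7 kt
Leg 2: heading=111.7°, groundspeed=59.4 kt
Leg 3: heading=306.1°, groundspeed=152.1 kt
Leg 4: heading=184.9°, groundspeed=109.2 kt
Leg 5: heading=142.2°, groundspeed=74.6 kt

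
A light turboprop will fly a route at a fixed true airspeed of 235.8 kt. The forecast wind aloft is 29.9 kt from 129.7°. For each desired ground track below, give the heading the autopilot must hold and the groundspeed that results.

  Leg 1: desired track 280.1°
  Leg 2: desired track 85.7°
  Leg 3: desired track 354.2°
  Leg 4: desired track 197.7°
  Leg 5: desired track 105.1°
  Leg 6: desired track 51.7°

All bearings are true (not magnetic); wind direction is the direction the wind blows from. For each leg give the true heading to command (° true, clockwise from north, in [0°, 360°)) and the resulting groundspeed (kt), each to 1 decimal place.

Leg 1: heading=276.5°, groundspeed=261.3 kt
Leg 2: heading=90.8°, groundspeed=213.4 kt
Leg 3: heading=359.3°, groundspeed=256.2 kt
Leg 4: heading=190.9°, groundspeed=223.0 kt
Leg 5: heading=108.1°, groundspeed=208.3 kt
Leg 6: heading=58.8°, groundspeed=227.8 kt

Leg 1: desired track 280.1°; wind correction -3.6° → command heading 276.5°, groundspeed 261.3 kt
Leg 2: desired track 85.7°; wind correction +5.1° → command heading 90.8°, groundspeed 213.4 kt
Leg 3: desired track 354.2°; wind correction +5.1° → command heading 359.3°, groundspeed 256.2 kt
Leg 4: desired track 197.7°; wind correction -6.8° → command heading 190.9°, groundspeed 223.0 kt
Leg 5: desired track 105.1°; wind correction +3.0° → command heading 108.1°, groundspeed 208.3 kt
Leg 6: desired track 51.7°; wind correction +7.1° → command heading 58.8°, groundspeed 227.8 kt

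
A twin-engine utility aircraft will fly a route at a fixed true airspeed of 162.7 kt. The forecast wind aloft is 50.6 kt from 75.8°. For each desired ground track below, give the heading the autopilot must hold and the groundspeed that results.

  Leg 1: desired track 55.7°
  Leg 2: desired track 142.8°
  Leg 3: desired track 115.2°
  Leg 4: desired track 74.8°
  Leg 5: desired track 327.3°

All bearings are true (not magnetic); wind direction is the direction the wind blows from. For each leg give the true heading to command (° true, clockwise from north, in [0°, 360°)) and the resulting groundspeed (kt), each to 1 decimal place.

Leg 1: heading=61.8°, groundspeed=114.2 kt
Leg 2: heading=126.2°, groundspeed=136.1 kt
Leg 3: heading=103.8°, groundspeed=120.4 kt
Leg 4: heading=75.1°, groundspeed=112.1 kt
Leg 5: heading=344.5°, groundspeed=171.5 kt

Leg 1: desired track 55.7°; wind correction +6.1° → command heading 61.8°, groundspeed 114.2 kt
Leg 2: desired track 142.8°; wind correction -16.6° → command heading 126.2°, groundspeed 136.1 kt
Leg 3: desired track 115.2°; wind correction -11.4° → command heading 103.8°, groundspeed 120.4 kt
Leg 4: desired track 74.8°; wind correction +0.3° → command heading 75.1°, groundspeed 112.1 kt
Leg 5: desired track 327.3°; wind correction +17.2° → command heading 344.5°, groundspeed 171.5 kt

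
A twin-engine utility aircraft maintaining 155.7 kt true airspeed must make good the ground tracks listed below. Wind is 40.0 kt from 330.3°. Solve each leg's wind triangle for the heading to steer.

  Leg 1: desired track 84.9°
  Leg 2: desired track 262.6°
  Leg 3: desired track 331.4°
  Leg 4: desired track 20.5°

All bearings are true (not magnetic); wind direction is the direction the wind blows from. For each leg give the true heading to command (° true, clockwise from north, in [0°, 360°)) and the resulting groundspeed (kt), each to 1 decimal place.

Leg 1: heading=71.4°, groundspeed=168.0 kt
Leg 2: heading=276.4°, groundspeed=136.1 kt
Leg 3: heading=331.1°, groundspeed=115.7 kt
Leg 4: heading=9.1°, groundspeed=127.0 kt

Leg 1: desired track 84.9°; wind correction -13.5° → command heading 71.4°, groundspeed 168.0 kt
Leg 2: desired track 262.6°; wind correction +13.8° → command heading 276.4°, groundspeed 136.1 kt
Leg 3: desired track 331.4°; wind correction -0.3° → command heading 331.1°, groundspeed 115.7 kt
Leg 4: desired track 20.5°; wind correction -11.4° → command heading 9.1°, groundspeed 127.0 kt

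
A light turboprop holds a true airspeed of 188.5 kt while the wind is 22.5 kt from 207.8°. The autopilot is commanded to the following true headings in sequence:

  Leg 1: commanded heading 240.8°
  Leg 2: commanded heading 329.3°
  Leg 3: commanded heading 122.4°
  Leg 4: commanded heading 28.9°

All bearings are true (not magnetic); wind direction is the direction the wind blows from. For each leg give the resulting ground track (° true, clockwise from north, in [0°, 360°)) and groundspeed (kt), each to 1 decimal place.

Leg 1: heading 240.8°; drift +4.1° → track 244.9°, groundspeed 170.1 kt
Leg 2: heading 329.3°; drift +5.5° → track 334.8°, groundspeed 201.2 kt
Leg 3: heading 122.4°; drift -6.9° → track 115.5°, groundspeed 188.0 kt
Leg 4: heading 28.9°; drift -0.1° → track 28.8°, groundspeed 211.0 kt

Leg 1: track=244.9°, groundspeed=170.1 kt
Leg 2: track=334.8°, groundspeed=201.2 kt
Leg 3: track=115.5°, groundspeed=188.0 kt
Leg 4: track=28.8°, groundspeed=211.0 kt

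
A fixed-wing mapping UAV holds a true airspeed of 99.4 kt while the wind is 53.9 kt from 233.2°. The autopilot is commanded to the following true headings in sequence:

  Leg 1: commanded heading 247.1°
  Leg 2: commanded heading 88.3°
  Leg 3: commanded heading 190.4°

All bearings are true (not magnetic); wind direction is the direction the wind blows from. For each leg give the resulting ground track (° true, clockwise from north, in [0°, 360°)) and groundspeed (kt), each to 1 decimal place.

Leg 1: track=262.5°, groundspeed=48.8 kt
Leg 2: track=76.1°, groundspeed=146.8 kt
Leg 3: track=158.9°, groundspeed=70.2 kt

Leg 1: heading 247.1°; drift +15.4° → track 262.5°, groundspeed 48.8 kt
Leg 2: heading 88.3°; drift -12.2° → track 76.1°, groundspeed 146.8 kt
Leg 3: heading 190.4°; drift -31.5° → track 158.9°, groundspeed 70.2 kt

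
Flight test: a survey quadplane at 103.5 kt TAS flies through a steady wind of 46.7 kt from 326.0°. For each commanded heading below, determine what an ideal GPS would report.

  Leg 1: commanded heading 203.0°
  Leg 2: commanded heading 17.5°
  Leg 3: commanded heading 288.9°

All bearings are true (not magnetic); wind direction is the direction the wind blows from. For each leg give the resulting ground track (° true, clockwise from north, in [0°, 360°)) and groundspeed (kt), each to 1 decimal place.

Leg 1: heading 203.0°; drift -16.9° → track 186.1°, groundspeed 134.8 kt
Leg 2: heading 17.5°; drift +26.2° → track 43.7°, groundspeed 82.9 kt
Leg 3: heading 288.9°; drift -23.0° → track 265.9°, groundspeed 72.0 kt

Leg 1: track=186.1°, groundspeed=134.8 kt
Leg 2: track=43.7°, groundspeed=82.9 kt
Leg 3: track=265.9°, groundspeed=72.0 kt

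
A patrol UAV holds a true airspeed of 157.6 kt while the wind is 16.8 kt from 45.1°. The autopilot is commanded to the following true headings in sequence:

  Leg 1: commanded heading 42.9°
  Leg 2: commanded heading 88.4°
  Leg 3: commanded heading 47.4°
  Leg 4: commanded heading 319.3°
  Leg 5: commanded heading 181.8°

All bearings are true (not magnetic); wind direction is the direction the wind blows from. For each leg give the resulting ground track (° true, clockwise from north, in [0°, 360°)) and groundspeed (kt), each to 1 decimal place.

Leg 1: heading 42.9°; drift -0.3° → track 42.6°, groundspeed 140.8 kt
Leg 2: heading 88.4°; drift +4.5° → track 92.9°, groundspeed 145.8 kt
Leg 3: heading 47.4°; drift +0.3° → track 47.7°, groundspeed 140.8 kt
Leg 4: heading 319.3°; drift -6.1° → track 313.2°, groundspeed 157.3 kt
Leg 5: heading 181.8°; drift +3.9° → track 185.7°, groundspeed 170.2 kt

Leg 1: track=42.6°, groundspeed=140.8 kt
Leg 2: track=92.9°, groundspeed=145.8 kt
Leg 3: track=47.7°, groundspeed=140.8 kt
Leg 4: track=313.2°, groundspeed=157.3 kt
Leg 5: track=185.7°, groundspeed=170.2 kt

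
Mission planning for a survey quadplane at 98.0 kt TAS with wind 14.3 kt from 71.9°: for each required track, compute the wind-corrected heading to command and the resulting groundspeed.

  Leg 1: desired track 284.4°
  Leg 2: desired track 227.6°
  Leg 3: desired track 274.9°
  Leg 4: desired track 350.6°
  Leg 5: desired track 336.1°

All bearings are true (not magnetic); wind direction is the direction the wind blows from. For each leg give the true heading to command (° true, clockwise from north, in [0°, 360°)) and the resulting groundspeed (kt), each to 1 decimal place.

Leg 1: desired track 284.4°; wind correction +4.5° → command heading 288.9°, groundspeed 109.8 kt
Leg 2: desired track 227.6°; wind correction -3.4° → command heading 224.2°, groundspeed 110.9 kt
Leg 3: desired track 274.9°; wind correction +3.3° → command heading 278.2°, groundspeed 111.0 kt
Leg 4: desired track 350.6°; wind correction +8.3° → command heading 358.9°, groundspeed 94.8 kt
Leg 5: desired track 336.1°; wind correction +8.3° → command heading 344.4°, groundspeed 98.4 kt

Leg 1: heading=288.9°, groundspeed=109.8 kt
Leg 2: heading=224.2°, groundspeed=110.9 kt
Leg 3: heading=278.2°, groundspeed=111.0 kt
Leg 4: heading=358.9°, groundspeed=94.8 kt
Leg 5: heading=344.4°, groundspeed=98.4 kt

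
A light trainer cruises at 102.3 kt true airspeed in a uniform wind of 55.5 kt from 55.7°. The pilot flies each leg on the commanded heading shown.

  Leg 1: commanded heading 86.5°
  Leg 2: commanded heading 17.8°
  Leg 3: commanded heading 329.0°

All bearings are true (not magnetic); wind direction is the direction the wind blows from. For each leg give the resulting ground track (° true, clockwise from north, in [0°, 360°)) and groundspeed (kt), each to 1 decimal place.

Leg 1: track=114.0°, groundspeed=61.6 kt
Leg 2: track=347.6°, groundspeed=67.7 kt
Leg 3: track=299.8°, groundspeed=113.5 kt

Leg 1: heading 86.5°; drift +27.5° → track 114.0°, groundspeed 61.6 kt
Leg 2: heading 17.8°; drift -30.2° → track 347.6°, groundspeed 67.7 kt
Leg 3: heading 329.0°; drift -29.2° → track 299.8°, groundspeed 113.5 kt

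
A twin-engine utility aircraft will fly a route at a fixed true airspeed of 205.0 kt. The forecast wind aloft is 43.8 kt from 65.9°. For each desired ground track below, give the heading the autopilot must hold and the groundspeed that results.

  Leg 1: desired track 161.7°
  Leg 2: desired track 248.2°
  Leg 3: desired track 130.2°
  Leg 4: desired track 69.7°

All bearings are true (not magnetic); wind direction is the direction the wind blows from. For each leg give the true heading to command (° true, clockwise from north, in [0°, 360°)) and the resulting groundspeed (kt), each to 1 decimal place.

Leg 1: heading=149.4°, groundspeed=204.7 kt
Leg 2: heading=248.7°, groundspeed=248.8 kt
Leg 3: heading=119.1°, groundspeed=182.2 kt
Leg 4: heading=68.9°, groundspeed=161.3 kt

Leg 1: desired track 161.7°; wind correction -12.3° → command heading 149.4°, groundspeed 204.7 kt
Leg 2: desired track 248.2°; wind correction +0.5° → command heading 248.7°, groundspeed 248.8 kt
Leg 3: desired track 130.2°; wind correction -11.1° → command heading 119.1°, groundspeed 182.2 kt
Leg 4: desired track 69.7°; wind correction -0.8° → command heading 68.9°, groundspeed 161.3 kt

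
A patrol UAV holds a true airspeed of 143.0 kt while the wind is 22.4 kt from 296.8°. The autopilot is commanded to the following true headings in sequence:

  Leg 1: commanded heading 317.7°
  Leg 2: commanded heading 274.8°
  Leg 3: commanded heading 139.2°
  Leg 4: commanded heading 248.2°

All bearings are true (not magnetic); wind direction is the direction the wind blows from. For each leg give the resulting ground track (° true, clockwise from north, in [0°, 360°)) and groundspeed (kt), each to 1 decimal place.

Leg 1: heading 317.7°; drift +3.7° → track 321.4°, groundspeed 122.3 kt
Leg 2: heading 274.8°; drift -3.9° → track 270.9°, groundspeed 122.5 kt
Leg 3: heading 139.2°; drift -3.0° → track 136.2°, groundspeed 163.9 kt
Leg 4: heading 248.2°; drift -7.5° → track 240.7°, groundspeed 129.3 kt

Leg 1: track=321.4°, groundspeed=122.3 kt
Leg 2: track=270.9°, groundspeed=122.5 kt
Leg 3: track=136.2°, groundspeed=163.9 kt
Leg 4: track=240.7°, groundspeed=129.3 kt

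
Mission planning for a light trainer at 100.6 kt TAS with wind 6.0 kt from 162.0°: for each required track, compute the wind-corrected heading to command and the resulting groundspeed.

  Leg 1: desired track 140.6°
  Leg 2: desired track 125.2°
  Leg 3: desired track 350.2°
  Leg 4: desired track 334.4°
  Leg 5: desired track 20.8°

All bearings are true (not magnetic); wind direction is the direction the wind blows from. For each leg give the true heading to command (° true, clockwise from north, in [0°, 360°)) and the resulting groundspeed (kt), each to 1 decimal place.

Leg 1: heading=141.8°, groundspeed=95.0 kt
Leg 2: heading=127.2°, groundspeed=95.7 kt
Leg 3: heading=350.7°, groundspeed=106.5 kt
Leg 4: heading=333.9°, groundspeed=106.5 kt
Leg 5: heading=22.9°, groundspeed=105.2 kt

Leg 1: desired track 140.6°; wind correction +1.2° → command heading 141.8°, groundspeed 95.0 kt
Leg 2: desired track 125.2°; wind correction +2.0° → command heading 127.2°, groundspeed 95.7 kt
Leg 3: desired track 350.2°; wind correction +0.5° → command heading 350.7°, groundspeed 106.5 kt
Leg 4: desired track 334.4°; wind correction -0.5° → command heading 333.9°, groundspeed 106.5 kt
Leg 5: desired track 20.8°; wind correction +2.1° → command heading 22.9°, groundspeed 105.2 kt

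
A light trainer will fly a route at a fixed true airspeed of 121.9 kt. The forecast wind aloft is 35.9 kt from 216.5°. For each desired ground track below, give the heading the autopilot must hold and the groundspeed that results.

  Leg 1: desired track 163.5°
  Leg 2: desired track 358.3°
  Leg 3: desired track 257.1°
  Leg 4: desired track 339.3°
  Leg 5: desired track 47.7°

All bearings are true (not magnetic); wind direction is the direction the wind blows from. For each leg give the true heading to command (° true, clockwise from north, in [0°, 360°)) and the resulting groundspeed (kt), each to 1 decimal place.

Leg 1: desired track 163.5°; wind correction +13.6° → command heading 177.1°, groundspeed 96.9 kt
Leg 2: desired track 358.3°; wind correction -10.5° → command heading 347.8°, groundspeed 148.1 kt
Leg 3: desired track 257.1°; wind correction -11.0° → command heading 246.1°, groundspeed 92.4 kt
Leg 4: desired track 339.3°; wind correction -14.3° → command heading 325.0°, groundspeed 137.6 kt
Leg 5: desired track 47.7°; wind correction +3.3° → command heading 51.0°, groundspeed 156.9 kt

Leg 1: heading=177.1°, groundspeed=96.9 kt
Leg 2: heading=347.8°, groundspeed=148.1 kt
Leg 3: heading=246.1°, groundspeed=92.4 kt
Leg 4: heading=325.0°, groundspeed=137.6 kt
Leg 5: heading=51.0°, groundspeed=156.9 kt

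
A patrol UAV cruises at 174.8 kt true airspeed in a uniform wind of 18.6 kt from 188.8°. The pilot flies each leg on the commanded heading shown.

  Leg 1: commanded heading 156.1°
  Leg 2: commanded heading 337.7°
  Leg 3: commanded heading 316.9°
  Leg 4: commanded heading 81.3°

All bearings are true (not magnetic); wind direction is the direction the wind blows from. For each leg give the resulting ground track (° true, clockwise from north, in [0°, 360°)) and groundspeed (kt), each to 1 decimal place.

Leg 1: heading 156.1°; drift -3.6° → track 152.5°, groundspeed 159.5 kt
Leg 2: heading 337.7°; drift +2.9° → track 340.6°, groundspeed 191.0 kt
Leg 3: heading 316.9°; drift +4.5° → track 321.4°, groundspeed 186.9 kt
Leg 4: heading 81.3°; drift -5.6° → track 75.7°, groundspeed 181.3 kt

Leg 1: track=152.5°, groundspeed=159.5 kt
Leg 2: track=340.6°, groundspeed=191.0 kt
Leg 3: track=321.4°, groundspeed=186.9 kt
Leg 4: track=75.7°, groundspeed=181.3 kt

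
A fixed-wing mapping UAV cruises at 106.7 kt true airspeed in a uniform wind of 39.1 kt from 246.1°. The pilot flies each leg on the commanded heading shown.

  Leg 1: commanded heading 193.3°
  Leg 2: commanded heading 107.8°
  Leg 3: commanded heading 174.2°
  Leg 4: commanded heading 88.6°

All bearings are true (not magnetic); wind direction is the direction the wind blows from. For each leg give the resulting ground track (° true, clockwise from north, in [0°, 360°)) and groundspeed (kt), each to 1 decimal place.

Leg 1: heading 193.3°; drift -20.6° → track 172.7°, groundspeed 88.7 kt
Leg 2: heading 107.8°; drift -10.8° → track 97.0°, groundspeed 138.4 kt
Leg 3: heading 174.2°; drift -21.5° → track 152.7°, groundspeed 101.6 kt
Leg 4: heading 88.6°; drift -6.0° → track 82.6°, groundspeed 143.6 kt

Leg 1: track=172.7°, groundspeed=88.7 kt
Leg 2: track=97.0°, groundspeed=138.4 kt
Leg 3: track=152.7°, groundspeed=101.6 kt
Leg 4: track=82.6°, groundspeed=143.6 kt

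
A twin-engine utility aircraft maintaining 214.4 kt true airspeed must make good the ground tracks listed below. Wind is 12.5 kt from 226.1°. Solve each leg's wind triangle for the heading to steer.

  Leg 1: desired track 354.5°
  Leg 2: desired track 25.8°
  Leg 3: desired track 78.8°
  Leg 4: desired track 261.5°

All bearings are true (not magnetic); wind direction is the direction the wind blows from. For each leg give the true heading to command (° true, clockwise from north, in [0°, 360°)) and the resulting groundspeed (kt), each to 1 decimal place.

Leg 1: heading=351.9°, groundspeed=221.9 kt
Leg 2: heading=24.6°, groundspeed=226.1 kt
Leg 3: heading=80.6°, groundspeed=224.8 kt
Leg 4: heading=259.6°, groundspeed=204.1 kt

Leg 1: desired track 354.5°; wind correction -2.6° → command heading 351.9°, groundspeed 221.9 kt
Leg 2: desired track 25.8°; wind correction -1.2° → command heading 24.6°, groundspeed 226.1 kt
Leg 3: desired track 78.8°; wind correction +1.8° → command heading 80.6°, groundspeed 224.8 kt
Leg 4: desired track 261.5°; wind correction -1.9° → command heading 259.6°, groundspeed 204.1 kt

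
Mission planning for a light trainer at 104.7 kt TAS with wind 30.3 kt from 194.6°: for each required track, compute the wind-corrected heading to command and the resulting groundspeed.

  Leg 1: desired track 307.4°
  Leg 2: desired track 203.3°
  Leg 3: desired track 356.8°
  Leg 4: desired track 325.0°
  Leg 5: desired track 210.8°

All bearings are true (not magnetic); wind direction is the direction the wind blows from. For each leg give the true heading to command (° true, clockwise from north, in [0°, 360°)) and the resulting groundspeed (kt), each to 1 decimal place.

Leg 1: heading=291.9°, groundspeed=112.6 kt
Leg 2: heading=200.8°, groundspeed=74.6 kt
Leg 3: heading=351.7°, groundspeed=133.1 kt
Leg 4: heading=312.3°, groundspeed=121.8 kt
Leg 5: heading=206.2°, groundspeed=75.3 kt

Leg 1: desired track 307.4°; wind correction -15.5° → command heading 291.9°, groundspeed 112.6 kt
Leg 2: desired track 203.3°; wind correction -2.5° → command heading 200.8°, groundspeed 74.6 kt
Leg 3: desired track 356.8°; wind correction -5.1° → command heading 351.7°, groundspeed 133.1 kt
Leg 4: desired track 325.0°; wind correction -12.7° → command heading 312.3°, groundspeed 121.8 kt
Leg 5: desired track 210.8°; wind correction -4.6° → command heading 206.2°, groundspeed 75.3 kt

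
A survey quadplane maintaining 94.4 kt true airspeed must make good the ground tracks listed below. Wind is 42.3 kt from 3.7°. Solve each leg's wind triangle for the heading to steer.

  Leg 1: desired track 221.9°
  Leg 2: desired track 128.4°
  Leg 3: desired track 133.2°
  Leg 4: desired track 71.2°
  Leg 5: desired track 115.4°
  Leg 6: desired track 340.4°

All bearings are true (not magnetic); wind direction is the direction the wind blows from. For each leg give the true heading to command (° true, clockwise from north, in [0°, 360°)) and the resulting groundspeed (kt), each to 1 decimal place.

Leg 1: desired track 221.9°; wind correction +16.1° → command heading 238.0°, groundspeed 123.9 kt
Leg 2: desired track 128.4°; wind correction -21.6° → command heading 106.8°, groundspeed 111.8 kt
Leg 3: desired track 133.2°; wind correction -20.2° → command heading 113.0°, groundspeed 115.5 kt
Leg 4: desired track 71.2°; wind correction -24.5° → command heading 46.7°, groundspeed 69.7 kt
Leg 5: desired track 115.4°; wind correction -24.6° → command heading 90.8°, groundspeed 101.5 kt
Leg 6: desired track 340.4°; wind correction +10.2° → command heading 350.6°, groundspeed 54.1 kt

Leg 1: heading=238.0°, groundspeed=123.9 kt
Leg 2: heading=106.8°, groundspeed=111.8 kt
Leg 3: heading=113.0°, groundspeed=115.5 kt
Leg 4: heading=46.7°, groundspeed=69.7 kt
Leg 5: heading=90.8°, groundspeed=101.5 kt
Leg 6: heading=350.6°, groundspeed=54.1 kt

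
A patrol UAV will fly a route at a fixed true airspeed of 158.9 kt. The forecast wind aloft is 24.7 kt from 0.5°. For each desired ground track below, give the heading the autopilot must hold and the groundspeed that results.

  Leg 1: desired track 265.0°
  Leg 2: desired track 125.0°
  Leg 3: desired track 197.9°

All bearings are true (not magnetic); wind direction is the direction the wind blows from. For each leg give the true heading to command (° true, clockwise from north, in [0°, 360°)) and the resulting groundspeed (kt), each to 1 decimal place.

Leg 1: desired track 265.0°; wind correction +8.9° → command heading 273.9°, groundspeed 159.4 kt
Leg 2: desired track 125.0°; wind correction -7.4° → command heading 117.6°, groundspeed 171.6 kt
Leg 3: desired track 197.9°; wind correction +2.7° → command heading 200.6°, groundspeed 182.3 kt

Leg 1: heading=273.9°, groundspeed=159.4 kt
Leg 2: heading=117.6°, groundspeed=171.6 kt
Leg 3: heading=200.6°, groundspeed=182.3 kt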